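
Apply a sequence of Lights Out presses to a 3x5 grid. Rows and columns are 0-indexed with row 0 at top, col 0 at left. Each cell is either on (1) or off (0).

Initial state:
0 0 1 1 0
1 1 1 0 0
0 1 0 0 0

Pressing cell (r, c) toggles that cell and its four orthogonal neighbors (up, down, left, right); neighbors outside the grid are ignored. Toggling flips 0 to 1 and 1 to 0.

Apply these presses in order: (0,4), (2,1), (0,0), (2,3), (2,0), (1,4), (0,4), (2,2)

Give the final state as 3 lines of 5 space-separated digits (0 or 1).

After press 1 at (0,4):
0 0 1 0 1
1 1 1 0 1
0 1 0 0 0

After press 2 at (2,1):
0 0 1 0 1
1 0 1 0 1
1 0 1 0 0

After press 3 at (0,0):
1 1 1 0 1
0 0 1 0 1
1 0 1 0 0

After press 4 at (2,3):
1 1 1 0 1
0 0 1 1 1
1 0 0 1 1

After press 5 at (2,0):
1 1 1 0 1
1 0 1 1 1
0 1 0 1 1

After press 6 at (1,4):
1 1 1 0 0
1 0 1 0 0
0 1 0 1 0

After press 7 at (0,4):
1 1 1 1 1
1 0 1 0 1
0 1 0 1 0

After press 8 at (2,2):
1 1 1 1 1
1 0 0 0 1
0 0 1 0 0

Answer: 1 1 1 1 1
1 0 0 0 1
0 0 1 0 0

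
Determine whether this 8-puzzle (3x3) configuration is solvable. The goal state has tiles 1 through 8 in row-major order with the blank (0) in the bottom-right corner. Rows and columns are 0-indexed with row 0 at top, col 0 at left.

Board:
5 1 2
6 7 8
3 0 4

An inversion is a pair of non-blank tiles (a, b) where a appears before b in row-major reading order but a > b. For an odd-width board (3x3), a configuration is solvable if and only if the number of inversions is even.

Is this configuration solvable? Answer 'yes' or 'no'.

Inversions (pairs i<j in row-major order where tile[i] > tile[j] > 0): 10
10 is even, so the puzzle is solvable.

Answer: yes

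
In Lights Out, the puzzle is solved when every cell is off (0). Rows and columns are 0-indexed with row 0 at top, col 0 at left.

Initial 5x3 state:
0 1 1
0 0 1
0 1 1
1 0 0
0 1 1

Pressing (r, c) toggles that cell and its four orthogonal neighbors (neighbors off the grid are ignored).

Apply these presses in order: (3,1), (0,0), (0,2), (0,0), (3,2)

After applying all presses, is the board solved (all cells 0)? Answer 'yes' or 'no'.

After press 1 at (3,1):
0 1 1
0 0 1
0 0 1
0 1 1
0 0 1

After press 2 at (0,0):
1 0 1
1 0 1
0 0 1
0 1 1
0 0 1

After press 3 at (0,2):
1 1 0
1 0 0
0 0 1
0 1 1
0 0 1

After press 4 at (0,0):
0 0 0
0 0 0
0 0 1
0 1 1
0 0 1

After press 5 at (3,2):
0 0 0
0 0 0
0 0 0
0 0 0
0 0 0

Lights still on: 0

Answer: yes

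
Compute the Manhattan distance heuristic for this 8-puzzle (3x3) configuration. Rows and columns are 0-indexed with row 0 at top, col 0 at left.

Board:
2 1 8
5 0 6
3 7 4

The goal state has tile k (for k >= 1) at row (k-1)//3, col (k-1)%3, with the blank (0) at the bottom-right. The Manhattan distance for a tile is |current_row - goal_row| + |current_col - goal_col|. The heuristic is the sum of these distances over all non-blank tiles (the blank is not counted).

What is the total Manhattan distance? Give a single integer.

Tile 2: at (0,0), goal (0,1), distance |0-0|+|0-1| = 1
Tile 1: at (0,1), goal (0,0), distance |0-0|+|1-0| = 1
Tile 8: at (0,2), goal (2,1), distance |0-2|+|2-1| = 3
Tile 5: at (1,0), goal (1,1), distance |1-1|+|0-1| = 1
Tile 6: at (1,2), goal (1,2), distance |1-1|+|2-2| = 0
Tile 3: at (2,0), goal (0,2), distance |2-0|+|0-2| = 4
Tile 7: at (2,1), goal (2,0), distance |2-2|+|1-0| = 1
Tile 4: at (2,2), goal (1,0), distance |2-1|+|2-0| = 3
Sum: 1 + 1 + 3 + 1 + 0 + 4 + 1 + 3 = 14

Answer: 14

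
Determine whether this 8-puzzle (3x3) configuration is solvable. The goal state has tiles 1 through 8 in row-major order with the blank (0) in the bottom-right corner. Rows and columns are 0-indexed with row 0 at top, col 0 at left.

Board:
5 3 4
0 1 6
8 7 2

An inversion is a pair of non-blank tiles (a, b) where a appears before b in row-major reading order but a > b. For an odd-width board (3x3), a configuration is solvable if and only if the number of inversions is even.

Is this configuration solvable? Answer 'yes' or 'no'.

Answer: yes

Derivation:
Inversions (pairs i<j in row-major order where tile[i] > tile[j] > 0): 12
12 is even, so the puzzle is solvable.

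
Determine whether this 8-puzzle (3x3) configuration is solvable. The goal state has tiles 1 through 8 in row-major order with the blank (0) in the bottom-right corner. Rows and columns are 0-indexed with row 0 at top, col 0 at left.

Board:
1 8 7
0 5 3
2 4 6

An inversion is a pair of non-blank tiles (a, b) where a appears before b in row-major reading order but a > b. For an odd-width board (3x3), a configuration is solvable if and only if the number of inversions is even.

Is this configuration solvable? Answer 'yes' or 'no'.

Inversions (pairs i<j in row-major order where tile[i] > tile[j] > 0): 15
15 is odd, so the puzzle is not solvable.

Answer: no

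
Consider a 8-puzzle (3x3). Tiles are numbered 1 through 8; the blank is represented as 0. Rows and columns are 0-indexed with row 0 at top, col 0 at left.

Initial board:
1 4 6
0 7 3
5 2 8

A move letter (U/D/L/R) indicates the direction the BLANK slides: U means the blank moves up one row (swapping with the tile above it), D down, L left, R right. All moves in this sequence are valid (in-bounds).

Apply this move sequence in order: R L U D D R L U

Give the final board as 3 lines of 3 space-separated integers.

Answer: 1 4 6
0 7 3
5 2 8

Derivation:
After move 1 (R):
1 4 6
7 0 3
5 2 8

After move 2 (L):
1 4 6
0 7 3
5 2 8

After move 3 (U):
0 4 6
1 7 3
5 2 8

After move 4 (D):
1 4 6
0 7 3
5 2 8

After move 5 (D):
1 4 6
5 7 3
0 2 8

After move 6 (R):
1 4 6
5 7 3
2 0 8

After move 7 (L):
1 4 6
5 7 3
0 2 8

After move 8 (U):
1 4 6
0 7 3
5 2 8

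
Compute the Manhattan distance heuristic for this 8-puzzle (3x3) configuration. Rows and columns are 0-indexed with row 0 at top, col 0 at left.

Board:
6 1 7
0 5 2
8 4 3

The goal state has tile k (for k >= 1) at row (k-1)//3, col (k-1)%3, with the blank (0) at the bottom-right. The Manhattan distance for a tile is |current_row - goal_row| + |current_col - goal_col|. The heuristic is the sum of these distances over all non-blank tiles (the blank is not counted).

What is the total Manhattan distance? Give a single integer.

Answer: 15

Derivation:
Tile 6: at (0,0), goal (1,2), distance |0-1|+|0-2| = 3
Tile 1: at (0,1), goal (0,0), distance |0-0|+|1-0| = 1
Tile 7: at (0,2), goal (2,0), distance |0-2|+|2-0| = 4
Tile 5: at (1,1), goal (1,1), distance |1-1|+|1-1| = 0
Tile 2: at (1,2), goal (0,1), distance |1-0|+|2-1| = 2
Tile 8: at (2,0), goal (2,1), distance |2-2|+|0-1| = 1
Tile 4: at (2,1), goal (1,0), distance |2-1|+|1-0| = 2
Tile 3: at (2,2), goal (0,2), distance |2-0|+|2-2| = 2
Sum: 3 + 1 + 4 + 0 + 2 + 1 + 2 + 2 = 15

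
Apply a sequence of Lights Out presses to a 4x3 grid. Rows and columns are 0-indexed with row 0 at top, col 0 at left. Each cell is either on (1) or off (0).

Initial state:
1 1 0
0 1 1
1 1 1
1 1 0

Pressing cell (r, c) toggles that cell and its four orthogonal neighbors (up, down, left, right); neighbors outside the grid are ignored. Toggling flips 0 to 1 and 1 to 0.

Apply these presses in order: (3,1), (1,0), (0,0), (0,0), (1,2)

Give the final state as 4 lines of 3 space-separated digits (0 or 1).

After press 1 at (3,1):
1 1 0
0 1 1
1 0 1
0 0 1

After press 2 at (1,0):
0 1 0
1 0 1
0 0 1
0 0 1

After press 3 at (0,0):
1 0 0
0 0 1
0 0 1
0 0 1

After press 4 at (0,0):
0 1 0
1 0 1
0 0 1
0 0 1

After press 5 at (1,2):
0 1 1
1 1 0
0 0 0
0 0 1

Answer: 0 1 1
1 1 0
0 0 0
0 0 1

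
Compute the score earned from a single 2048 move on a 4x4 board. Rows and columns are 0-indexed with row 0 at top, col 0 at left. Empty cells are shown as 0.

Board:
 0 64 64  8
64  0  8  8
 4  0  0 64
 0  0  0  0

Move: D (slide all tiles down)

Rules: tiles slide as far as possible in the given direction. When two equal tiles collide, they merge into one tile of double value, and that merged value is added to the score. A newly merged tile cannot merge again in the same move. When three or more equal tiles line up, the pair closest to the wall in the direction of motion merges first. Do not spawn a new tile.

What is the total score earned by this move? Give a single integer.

Slide down:
col 0: [0, 64, 4, 0] -> [0, 0, 64, 4]  score +0 (running 0)
col 1: [64, 0, 0, 0] -> [0, 0, 0, 64]  score +0 (running 0)
col 2: [64, 8, 0, 0] -> [0, 0, 64, 8]  score +0 (running 0)
col 3: [8, 8, 64, 0] -> [0, 0, 16, 64]  score +16 (running 16)
Board after move:
 0  0  0  0
 0  0  0  0
64  0 64 16
 4 64  8 64

Answer: 16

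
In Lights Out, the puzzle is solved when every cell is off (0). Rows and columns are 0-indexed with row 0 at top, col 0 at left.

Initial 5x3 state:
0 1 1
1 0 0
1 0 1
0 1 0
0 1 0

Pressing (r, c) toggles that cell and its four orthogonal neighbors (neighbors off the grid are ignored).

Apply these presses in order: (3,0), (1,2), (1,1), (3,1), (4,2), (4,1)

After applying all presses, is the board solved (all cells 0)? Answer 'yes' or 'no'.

Answer: yes

Derivation:
After press 1 at (3,0):
0 1 1
1 0 0
0 0 1
1 0 0
1 1 0

After press 2 at (1,2):
0 1 0
1 1 1
0 0 0
1 0 0
1 1 0

After press 3 at (1,1):
0 0 0
0 0 0
0 1 0
1 0 0
1 1 0

After press 4 at (3,1):
0 0 0
0 0 0
0 0 0
0 1 1
1 0 0

After press 5 at (4,2):
0 0 0
0 0 0
0 0 0
0 1 0
1 1 1

After press 6 at (4,1):
0 0 0
0 0 0
0 0 0
0 0 0
0 0 0

Lights still on: 0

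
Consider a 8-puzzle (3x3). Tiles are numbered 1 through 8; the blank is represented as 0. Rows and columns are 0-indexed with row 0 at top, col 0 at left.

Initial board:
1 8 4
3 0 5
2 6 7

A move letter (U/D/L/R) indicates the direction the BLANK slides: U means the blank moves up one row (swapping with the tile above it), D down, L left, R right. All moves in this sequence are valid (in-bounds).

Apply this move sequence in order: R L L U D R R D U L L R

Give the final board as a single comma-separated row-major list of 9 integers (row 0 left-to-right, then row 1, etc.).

Answer: 1, 8, 4, 3, 0, 5, 2, 6, 7

Derivation:
After move 1 (R):
1 8 4
3 5 0
2 6 7

After move 2 (L):
1 8 4
3 0 5
2 6 7

After move 3 (L):
1 8 4
0 3 5
2 6 7

After move 4 (U):
0 8 4
1 3 5
2 6 7

After move 5 (D):
1 8 4
0 3 5
2 6 7

After move 6 (R):
1 8 4
3 0 5
2 6 7

After move 7 (R):
1 8 4
3 5 0
2 6 7

After move 8 (D):
1 8 4
3 5 7
2 6 0

After move 9 (U):
1 8 4
3 5 0
2 6 7

After move 10 (L):
1 8 4
3 0 5
2 6 7

After move 11 (L):
1 8 4
0 3 5
2 6 7

After move 12 (R):
1 8 4
3 0 5
2 6 7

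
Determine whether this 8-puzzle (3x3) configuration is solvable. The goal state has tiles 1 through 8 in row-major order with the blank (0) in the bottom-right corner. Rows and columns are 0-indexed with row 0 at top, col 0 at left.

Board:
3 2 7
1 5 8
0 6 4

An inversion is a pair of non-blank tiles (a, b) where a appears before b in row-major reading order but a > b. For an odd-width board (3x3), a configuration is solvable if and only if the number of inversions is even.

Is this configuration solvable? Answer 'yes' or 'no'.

Inversions (pairs i<j in row-major order where tile[i] > tile[j] > 0): 11
11 is odd, so the puzzle is not solvable.

Answer: no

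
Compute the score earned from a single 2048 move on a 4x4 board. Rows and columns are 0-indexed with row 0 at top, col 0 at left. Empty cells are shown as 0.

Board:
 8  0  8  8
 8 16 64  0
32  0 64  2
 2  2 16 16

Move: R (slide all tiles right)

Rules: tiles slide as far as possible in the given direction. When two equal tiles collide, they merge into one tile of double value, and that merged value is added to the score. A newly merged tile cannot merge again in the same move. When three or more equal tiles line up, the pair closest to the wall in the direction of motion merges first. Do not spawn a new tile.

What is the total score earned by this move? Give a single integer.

Answer: 52

Derivation:
Slide right:
row 0: [8, 0, 8, 8] -> [0, 0, 8, 16]  score +16 (running 16)
row 1: [8, 16, 64, 0] -> [0, 8, 16, 64]  score +0 (running 16)
row 2: [32, 0, 64, 2] -> [0, 32, 64, 2]  score +0 (running 16)
row 3: [2, 2, 16, 16] -> [0, 0, 4, 32]  score +36 (running 52)
Board after move:
 0  0  8 16
 0  8 16 64
 0 32 64  2
 0  0  4 32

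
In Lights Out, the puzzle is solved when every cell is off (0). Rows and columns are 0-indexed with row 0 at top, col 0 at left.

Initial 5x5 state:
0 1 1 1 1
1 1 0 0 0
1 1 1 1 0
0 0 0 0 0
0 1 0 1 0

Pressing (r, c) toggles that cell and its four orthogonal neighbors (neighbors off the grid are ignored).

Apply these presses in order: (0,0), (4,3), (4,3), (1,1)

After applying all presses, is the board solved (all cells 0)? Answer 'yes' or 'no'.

Answer: no

Derivation:
After press 1 at (0,0):
1 0 1 1 1
0 1 0 0 0
1 1 1 1 0
0 0 0 0 0
0 1 0 1 0

After press 2 at (4,3):
1 0 1 1 1
0 1 0 0 0
1 1 1 1 0
0 0 0 1 0
0 1 1 0 1

After press 3 at (4,3):
1 0 1 1 1
0 1 0 0 0
1 1 1 1 0
0 0 0 0 0
0 1 0 1 0

After press 4 at (1,1):
1 1 1 1 1
1 0 1 0 0
1 0 1 1 0
0 0 0 0 0
0 1 0 1 0

Lights still on: 12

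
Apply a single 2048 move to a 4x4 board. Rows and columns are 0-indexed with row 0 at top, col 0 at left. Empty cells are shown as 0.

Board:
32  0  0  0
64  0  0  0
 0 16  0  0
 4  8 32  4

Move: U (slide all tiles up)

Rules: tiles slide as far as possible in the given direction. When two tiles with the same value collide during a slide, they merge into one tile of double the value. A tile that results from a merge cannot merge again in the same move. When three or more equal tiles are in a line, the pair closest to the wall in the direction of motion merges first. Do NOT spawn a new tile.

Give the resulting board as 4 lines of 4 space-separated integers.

Answer: 32 16 32  4
64  8  0  0
 4  0  0  0
 0  0  0  0

Derivation:
Slide up:
col 0: [32, 64, 0, 4] -> [32, 64, 4, 0]
col 1: [0, 0, 16, 8] -> [16, 8, 0, 0]
col 2: [0, 0, 0, 32] -> [32, 0, 0, 0]
col 3: [0, 0, 0, 4] -> [4, 0, 0, 0]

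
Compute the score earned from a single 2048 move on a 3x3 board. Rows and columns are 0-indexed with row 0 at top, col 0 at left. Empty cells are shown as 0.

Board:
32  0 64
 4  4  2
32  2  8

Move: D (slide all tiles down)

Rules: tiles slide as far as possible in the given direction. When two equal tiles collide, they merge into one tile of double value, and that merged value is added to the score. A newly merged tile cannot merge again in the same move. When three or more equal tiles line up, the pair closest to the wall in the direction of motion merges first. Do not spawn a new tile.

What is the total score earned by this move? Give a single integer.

Answer: 0

Derivation:
Slide down:
col 0: [32, 4, 32] -> [32, 4, 32]  score +0 (running 0)
col 1: [0, 4, 2] -> [0, 4, 2]  score +0 (running 0)
col 2: [64, 2, 8] -> [64, 2, 8]  score +0 (running 0)
Board after move:
32  0 64
 4  4  2
32  2  8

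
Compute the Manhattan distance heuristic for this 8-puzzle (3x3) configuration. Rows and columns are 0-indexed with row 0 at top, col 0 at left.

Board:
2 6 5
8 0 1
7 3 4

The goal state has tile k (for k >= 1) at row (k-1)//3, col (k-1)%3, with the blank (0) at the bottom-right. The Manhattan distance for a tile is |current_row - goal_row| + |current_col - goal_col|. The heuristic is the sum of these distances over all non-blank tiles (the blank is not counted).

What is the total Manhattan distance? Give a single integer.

Answer: 16

Derivation:
Tile 2: (0,0)->(0,1) = 1
Tile 6: (0,1)->(1,2) = 2
Tile 5: (0,2)->(1,1) = 2
Tile 8: (1,0)->(2,1) = 2
Tile 1: (1,2)->(0,0) = 3
Tile 7: (2,0)->(2,0) = 0
Tile 3: (2,1)->(0,2) = 3
Tile 4: (2,2)->(1,0) = 3
Sum: 1 + 2 + 2 + 2 + 3 + 0 + 3 + 3 = 16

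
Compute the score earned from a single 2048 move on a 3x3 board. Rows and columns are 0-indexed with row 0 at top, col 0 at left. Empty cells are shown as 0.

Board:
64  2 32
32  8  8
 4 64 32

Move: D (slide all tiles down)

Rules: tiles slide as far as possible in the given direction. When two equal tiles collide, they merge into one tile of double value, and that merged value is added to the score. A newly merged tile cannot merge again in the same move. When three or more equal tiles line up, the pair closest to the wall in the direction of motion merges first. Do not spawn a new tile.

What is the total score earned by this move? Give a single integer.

Slide down:
col 0: [64, 32, 4] -> [64, 32, 4]  score +0 (running 0)
col 1: [2, 8, 64] -> [2, 8, 64]  score +0 (running 0)
col 2: [32, 8, 32] -> [32, 8, 32]  score +0 (running 0)
Board after move:
64  2 32
32  8  8
 4 64 32

Answer: 0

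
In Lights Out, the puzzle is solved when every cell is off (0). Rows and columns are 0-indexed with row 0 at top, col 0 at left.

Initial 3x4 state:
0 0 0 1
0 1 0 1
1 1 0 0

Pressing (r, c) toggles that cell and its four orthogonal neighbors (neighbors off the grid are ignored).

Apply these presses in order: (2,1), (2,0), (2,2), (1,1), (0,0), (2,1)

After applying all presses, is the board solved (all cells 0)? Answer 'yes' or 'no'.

After press 1 at (2,1):
0 0 0 1
0 0 0 1
0 0 1 0

After press 2 at (2,0):
0 0 0 1
1 0 0 1
1 1 1 0

After press 3 at (2,2):
0 0 0 1
1 0 1 1
1 0 0 1

After press 4 at (1,1):
0 1 0 1
0 1 0 1
1 1 0 1

After press 5 at (0,0):
1 0 0 1
1 1 0 1
1 1 0 1

After press 6 at (2,1):
1 0 0 1
1 0 0 1
0 0 1 1

Lights still on: 6

Answer: no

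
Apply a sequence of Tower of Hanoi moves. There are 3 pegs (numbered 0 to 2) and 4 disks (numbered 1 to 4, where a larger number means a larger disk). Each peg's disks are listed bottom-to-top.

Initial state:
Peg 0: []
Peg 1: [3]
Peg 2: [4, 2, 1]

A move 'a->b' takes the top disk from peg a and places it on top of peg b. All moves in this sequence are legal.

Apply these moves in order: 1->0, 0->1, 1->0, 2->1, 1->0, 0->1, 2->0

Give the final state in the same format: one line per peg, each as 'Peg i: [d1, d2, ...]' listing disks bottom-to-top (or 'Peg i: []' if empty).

After move 1 (1->0):
Peg 0: [3]
Peg 1: []
Peg 2: [4, 2, 1]

After move 2 (0->1):
Peg 0: []
Peg 1: [3]
Peg 2: [4, 2, 1]

After move 3 (1->0):
Peg 0: [3]
Peg 1: []
Peg 2: [4, 2, 1]

After move 4 (2->1):
Peg 0: [3]
Peg 1: [1]
Peg 2: [4, 2]

After move 5 (1->0):
Peg 0: [3, 1]
Peg 1: []
Peg 2: [4, 2]

After move 6 (0->1):
Peg 0: [3]
Peg 1: [1]
Peg 2: [4, 2]

After move 7 (2->0):
Peg 0: [3, 2]
Peg 1: [1]
Peg 2: [4]

Answer: Peg 0: [3, 2]
Peg 1: [1]
Peg 2: [4]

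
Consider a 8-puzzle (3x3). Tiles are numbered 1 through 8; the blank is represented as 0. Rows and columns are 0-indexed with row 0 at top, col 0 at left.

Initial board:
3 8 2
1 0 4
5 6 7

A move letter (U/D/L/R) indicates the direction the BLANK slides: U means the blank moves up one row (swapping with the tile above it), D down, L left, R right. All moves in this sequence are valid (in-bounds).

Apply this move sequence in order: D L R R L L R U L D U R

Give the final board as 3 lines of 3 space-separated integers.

Answer: 3 8 2
1 0 4
5 6 7

Derivation:
After move 1 (D):
3 8 2
1 6 4
5 0 7

After move 2 (L):
3 8 2
1 6 4
0 5 7

After move 3 (R):
3 8 2
1 6 4
5 0 7

After move 4 (R):
3 8 2
1 6 4
5 7 0

After move 5 (L):
3 8 2
1 6 4
5 0 7

After move 6 (L):
3 8 2
1 6 4
0 5 7

After move 7 (R):
3 8 2
1 6 4
5 0 7

After move 8 (U):
3 8 2
1 0 4
5 6 7

After move 9 (L):
3 8 2
0 1 4
5 6 7

After move 10 (D):
3 8 2
5 1 4
0 6 7

After move 11 (U):
3 8 2
0 1 4
5 6 7

After move 12 (R):
3 8 2
1 0 4
5 6 7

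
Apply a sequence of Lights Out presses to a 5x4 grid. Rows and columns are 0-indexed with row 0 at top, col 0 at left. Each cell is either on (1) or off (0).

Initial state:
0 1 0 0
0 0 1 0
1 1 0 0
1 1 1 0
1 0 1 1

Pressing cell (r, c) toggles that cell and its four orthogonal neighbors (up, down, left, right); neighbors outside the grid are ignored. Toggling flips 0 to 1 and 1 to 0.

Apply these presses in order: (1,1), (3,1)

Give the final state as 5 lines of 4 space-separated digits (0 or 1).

After press 1 at (1,1):
0 0 0 0
1 1 0 0
1 0 0 0
1 1 1 0
1 0 1 1

After press 2 at (3,1):
0 0 0 0
1 1 0 0
1 1 0 0
0 0 0 0
1 1 1 1

Answer: 0 0 0 0
1 1 0 0
1 1 0 0
0 0 0 0
1 1 1 1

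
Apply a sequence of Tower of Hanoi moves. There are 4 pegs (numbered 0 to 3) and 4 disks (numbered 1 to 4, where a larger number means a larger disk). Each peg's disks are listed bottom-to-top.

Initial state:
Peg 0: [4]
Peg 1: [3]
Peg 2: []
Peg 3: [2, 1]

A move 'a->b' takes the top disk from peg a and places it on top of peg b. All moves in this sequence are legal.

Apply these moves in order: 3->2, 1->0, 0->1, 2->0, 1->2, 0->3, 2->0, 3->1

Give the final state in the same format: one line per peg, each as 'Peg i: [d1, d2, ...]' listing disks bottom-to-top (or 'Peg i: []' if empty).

After move 1 (3->2):
Peg 0: [4]
Peg 1: [3]
Peg 2: [1]
Peg 3: [2]

After move 2 (1->0):
Peg 0: [4, 3]
Peg 1: []
Peg 2: [1]
Peg 3: [2]

After move 3 (0->1):
Peg 0: [4]
Peg 1: [3]
Peg 2: [1]
Peg 3: [2]

After move 4 (2->0):
Peg 0: [4, 1]
Peg 1: [3]
Peg 2: []
Peg 3: [2]

After move 5 (1->2):
Peg 0: [4, 1]
Peg 1: []
Peg 2: [3]
Peg 3: [2]

After move 6 (0->3):
Peg 0: [4]
Peg 1: []
Peg 2: [3]
Peg 3: [2, 1]

After move 7 (2->0):
Peg 0: [4, 3]
Peg 1: []
Peg 2: []
Peg 3: [2, 1]

After move 8 (3->1):
Peg 0: [4, 3]
Peg 1: [1]
Peg 2: []
Peg 3: [2]

Answer: Peg 0: [4, 3]
Peg 1: [1]
Peg 2: []
Peg 3: [2]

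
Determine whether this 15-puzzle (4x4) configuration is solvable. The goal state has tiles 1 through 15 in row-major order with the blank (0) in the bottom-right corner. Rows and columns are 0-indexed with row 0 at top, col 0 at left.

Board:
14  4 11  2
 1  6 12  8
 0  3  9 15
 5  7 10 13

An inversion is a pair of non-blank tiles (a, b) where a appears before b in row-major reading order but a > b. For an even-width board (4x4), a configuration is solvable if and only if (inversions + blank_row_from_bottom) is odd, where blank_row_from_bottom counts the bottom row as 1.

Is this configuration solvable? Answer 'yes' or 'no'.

Inversions: 43
Blank is in row 2 (0-indexed from top), which is row 2 counting from the bottom (bottom = 1).
43 + 2 = 45, which is odd, so the puzzle is solvable.

Answer: yes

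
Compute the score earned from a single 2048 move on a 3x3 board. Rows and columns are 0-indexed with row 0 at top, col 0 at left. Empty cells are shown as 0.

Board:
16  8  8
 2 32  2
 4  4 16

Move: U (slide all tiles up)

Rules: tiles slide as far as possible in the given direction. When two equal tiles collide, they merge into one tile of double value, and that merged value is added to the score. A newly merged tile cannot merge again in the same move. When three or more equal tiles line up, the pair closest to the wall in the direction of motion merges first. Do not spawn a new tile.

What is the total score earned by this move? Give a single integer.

Answer: 0

Derivation:
Slide up:
col 0: [16, 2, 4] -> [16, 2, 4]  score +0 (running 0)
col 1: [8, 32, 4] -> [8, 32, 4]  score +0 (running 0)
col 2: [8, 2, 16] -> [8, 2, 16]  score +0 (running 0)
Board after move:
16  8  8
 2 32  2
 4  4 16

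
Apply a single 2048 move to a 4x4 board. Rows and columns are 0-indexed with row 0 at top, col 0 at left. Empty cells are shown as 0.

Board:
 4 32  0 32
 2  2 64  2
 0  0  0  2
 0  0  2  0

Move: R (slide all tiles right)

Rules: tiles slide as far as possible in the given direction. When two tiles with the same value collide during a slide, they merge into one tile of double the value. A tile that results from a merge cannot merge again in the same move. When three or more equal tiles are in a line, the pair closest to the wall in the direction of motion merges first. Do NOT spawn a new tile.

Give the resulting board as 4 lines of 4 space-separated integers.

Answer:  0  0  4 64
 0  4 64  2
 0  0  0  2
 0  0  0  2

Derivation:
Slide right:
row 0: [4, 32, 0, 32] -> [0, 0, 4, 64]
row 1: [2, 2, 64, 2] -> [0, 4, 64, 2]
row 2: [0, 0, 0, 2] -> [0, 0, 0, 2]
row 3: [0, 0, 2, 0] -> [0, 0, 0, 2]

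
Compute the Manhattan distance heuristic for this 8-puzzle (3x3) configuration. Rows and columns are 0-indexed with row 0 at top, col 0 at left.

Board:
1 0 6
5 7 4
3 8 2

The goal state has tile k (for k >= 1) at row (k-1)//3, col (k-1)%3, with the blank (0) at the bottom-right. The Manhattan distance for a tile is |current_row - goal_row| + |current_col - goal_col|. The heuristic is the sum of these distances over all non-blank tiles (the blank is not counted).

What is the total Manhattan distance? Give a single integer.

Answer: 13

Derivation:
Tile 1: at (0,0), goal (0,0), distance |0-0|+|0-0| = 0
Tile 6: at (0,2), goal (1,2), distance |0-1|+|2-2| = 1
Tile 5: at (1,0), goal (1,1), distance |1-1|+|0-1| = 1
Tile 7: at (1,1), goal (2,0), distance |1-2|+|1-0| = 2
Tile 4: at (1,2), goal (1,0), distance |1-1|+|2-0| = 2
Tile 3: at (2,0), goal (0,2), distance |2-0|+|0-2| = 4
Tile 8: at (2,1), goal (2,1), distance |2-2|+|1-1| = 0
Tile 2: at (2,2), goal (0,1), distance |2-0|+|2-1| = 3
Sum: 0 + 1 + 1 + 2 + 2 + 4 + 0 + 3 = 13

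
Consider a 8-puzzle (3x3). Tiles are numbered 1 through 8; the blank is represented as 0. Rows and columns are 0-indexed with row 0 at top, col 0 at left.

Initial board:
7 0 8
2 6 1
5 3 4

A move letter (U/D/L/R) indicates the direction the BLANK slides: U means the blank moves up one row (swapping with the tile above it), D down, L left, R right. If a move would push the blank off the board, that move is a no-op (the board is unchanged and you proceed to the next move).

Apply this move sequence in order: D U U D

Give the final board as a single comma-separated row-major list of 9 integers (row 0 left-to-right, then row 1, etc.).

Answer: 7, 6, 8, 2, 0, 1, 5, 3, 4

Derivation:
After move 1 (D):
7 6 8
2 0 1
5 3 4

After move 2 (U):
7 0 8
2 6 1
5 3 4

After move 3 (U):
7 0 8
2 6 1
5 3 4

After move 4 (D):
7 6 8
2 0 1
5 3 4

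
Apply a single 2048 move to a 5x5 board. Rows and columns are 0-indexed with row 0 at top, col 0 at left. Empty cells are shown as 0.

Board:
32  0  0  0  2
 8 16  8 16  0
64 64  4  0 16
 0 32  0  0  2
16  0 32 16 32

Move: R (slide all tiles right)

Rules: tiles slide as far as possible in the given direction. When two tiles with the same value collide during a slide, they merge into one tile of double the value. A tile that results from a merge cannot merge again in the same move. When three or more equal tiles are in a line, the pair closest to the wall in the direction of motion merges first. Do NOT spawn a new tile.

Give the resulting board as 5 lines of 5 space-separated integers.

Slide right:
row 0: [32, 0, 0, 0, 2] -> [0, 0, 0, 32, 2]
row 1: [8, 16, 8, 16, 0] -> [0, 8, 16, 8, 16]
row 2: [64, 64, 4, 0, 16] -> [0, 0, 128, 4, 16]
row 3: [0, 32, 0, 0, 2] -> [0, 0, 0, 32, 2]
row 4: [16, 0, 32, 16, 32] -> [0, 16, 32, 16, 32]

Answer:   0   0   0  32   2
  0   8  16   8  16
  0   0 128   4  16
  0   0   0  32   2
  0  16  32  16  32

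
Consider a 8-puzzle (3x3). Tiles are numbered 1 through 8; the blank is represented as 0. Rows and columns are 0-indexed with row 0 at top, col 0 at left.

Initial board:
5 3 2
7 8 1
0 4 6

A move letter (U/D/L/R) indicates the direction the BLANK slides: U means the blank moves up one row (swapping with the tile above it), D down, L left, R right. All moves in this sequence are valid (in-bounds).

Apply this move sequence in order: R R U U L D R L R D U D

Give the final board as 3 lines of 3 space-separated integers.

Answer: 5 8 3
7 2 1
4 6 0

Derivation:
After move 1 (R):
5 3 2
7 8 1
4 0 6

After move 2 (R):
5 3 2
7 8 1
4 6 0

After move 3 (U):
5 3 2
7 8 0
4 6 1

After move 4 (U):
5 3 0
7 8 2
4 6 1

After move 5 (L):
5 0 3
7 8 2
4 6 1

After move 6 (D):
5 8 3
7 0 2
4 6 1

After move 7 (R):
5 8 3
7 2 0
4 6 1

After move 8 (L):
5 8 3
7 0 2
4 6 1

After move 9 (R):
5 8 3
7 2 0
4 6 1

After move 10 (D):
5 8 3
7 2 1
4 6 0

After move 11 (U):
5 8 3
7 2 0
4 6 1

After move 12 (D):
5 8 3
7 2 1
4 6 0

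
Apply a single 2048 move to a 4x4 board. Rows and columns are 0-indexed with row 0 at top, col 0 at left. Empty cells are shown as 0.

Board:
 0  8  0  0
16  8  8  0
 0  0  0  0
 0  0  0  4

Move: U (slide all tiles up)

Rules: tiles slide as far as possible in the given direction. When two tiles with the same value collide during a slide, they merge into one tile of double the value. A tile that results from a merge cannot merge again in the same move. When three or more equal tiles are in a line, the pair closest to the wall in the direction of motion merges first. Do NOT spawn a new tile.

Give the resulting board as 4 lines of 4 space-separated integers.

Answer: 16 16  8  4
 0  0  0  0
 0  0  0  0
 0  0  0  0

Derivation:
Slide up:
col 0: [0, 16, 0, 0] -> [16, 0, 0, 0]
col 1: [8, 8, 0, 0] -> [16, 0, 0, 0]
col 2: [0, 8, 0, 0] -> [8, 0, 0, 0]
col 3: [0, 0, 0, 4] -> [4, 0, 0, 0]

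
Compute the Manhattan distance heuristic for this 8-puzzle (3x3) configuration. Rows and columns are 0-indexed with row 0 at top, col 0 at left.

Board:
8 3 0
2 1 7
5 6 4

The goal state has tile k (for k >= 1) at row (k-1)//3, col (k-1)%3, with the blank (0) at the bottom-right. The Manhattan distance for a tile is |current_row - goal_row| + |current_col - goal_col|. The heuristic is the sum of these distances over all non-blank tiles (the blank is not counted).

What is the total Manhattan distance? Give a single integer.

Answer: 18

Derivation:
Tile 8: (0,0)->(2,1) = 3
Tile 3: (0,1)->(0,2) = 1
Tile 2: (1,0)->(0,1) = 2
Tile 1: (1,1)->(0,0) = 2
Tile 7: (1,2)->(2,0) = 3
Tile 5: (2,0)->(1,1) = 2
Tile 6: (2,1)->(1,2) = 2
Tile 4: (2,2)->(1,0) = 3
Sum: 3 + 1 + 2 + 2 + 3 + 2 + 2 + 3 = 18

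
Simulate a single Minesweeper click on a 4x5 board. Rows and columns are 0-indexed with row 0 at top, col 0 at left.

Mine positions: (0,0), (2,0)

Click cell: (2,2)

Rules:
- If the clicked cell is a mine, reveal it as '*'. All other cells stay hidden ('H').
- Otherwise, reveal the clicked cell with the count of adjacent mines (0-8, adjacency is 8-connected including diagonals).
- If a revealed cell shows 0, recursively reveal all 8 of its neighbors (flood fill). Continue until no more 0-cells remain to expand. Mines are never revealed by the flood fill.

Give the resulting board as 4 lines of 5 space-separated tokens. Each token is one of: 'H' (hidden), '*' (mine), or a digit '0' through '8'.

H 1 0 0 0
H 2 0 0 0
H 1 0 0 0
H 1 0 0 0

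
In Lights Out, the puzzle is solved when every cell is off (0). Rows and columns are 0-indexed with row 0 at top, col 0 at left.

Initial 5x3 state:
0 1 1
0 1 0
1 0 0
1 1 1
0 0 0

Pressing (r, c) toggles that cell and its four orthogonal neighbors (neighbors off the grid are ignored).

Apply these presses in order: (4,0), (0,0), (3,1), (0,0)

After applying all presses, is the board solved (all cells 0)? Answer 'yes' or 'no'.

Answer: no

Derivation:
After press 1 at (4,0):
0 1 1
0 1 0
1 0 0
0 1 1
1 1 0

After press 2 at (0,0):
1 0 1
1 1 0
1 0 0
0 1 1
1 1 0

After press 3 at (3,1):
1 0 1
1 1 0
1 1 0
1 0 0
1 0 0

After press 4 at (0,0):
0 1 1
0 1 0
1 1 0
1 0 0
1 0 0

Lights still on: 7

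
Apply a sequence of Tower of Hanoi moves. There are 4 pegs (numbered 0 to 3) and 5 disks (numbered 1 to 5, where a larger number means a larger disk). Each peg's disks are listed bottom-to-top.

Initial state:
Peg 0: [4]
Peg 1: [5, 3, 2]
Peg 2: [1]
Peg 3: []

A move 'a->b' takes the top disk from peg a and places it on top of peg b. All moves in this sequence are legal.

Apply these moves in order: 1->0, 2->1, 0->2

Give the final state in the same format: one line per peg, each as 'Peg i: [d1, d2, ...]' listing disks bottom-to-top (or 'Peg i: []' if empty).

Answer: Peg 0: [4]
Peg 1: [5, 3, 1]
Peg 2: [2]
Peg 3: []

Derivation:
After move 1 (1->0):
Peg 0: [4, 2]
Peg 1: [5, 3]
Peg 2: [1]
Peg 3: []

After move 2 (2->1):
Peg 0: [4, 2]
Peg 1: [5, 3, 1]
Peg 2: []
Peg 3: []

After move 3 (0->2):
Peg 0: [4]
Peg 1: [5, 3, 1]
Peg 2: [2]
Peg 3: []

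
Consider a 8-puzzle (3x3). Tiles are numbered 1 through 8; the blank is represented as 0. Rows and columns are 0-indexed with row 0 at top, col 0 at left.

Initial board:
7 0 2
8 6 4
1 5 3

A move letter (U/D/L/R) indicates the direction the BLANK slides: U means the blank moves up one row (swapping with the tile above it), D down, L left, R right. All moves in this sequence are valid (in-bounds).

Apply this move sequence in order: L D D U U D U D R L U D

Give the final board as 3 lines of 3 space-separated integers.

Answer: 8 7 2
0 6 4
1 5 3

Derivation:
After move 1 (L):
0 7 2
8 6 4
1 5 3

After move 2 (D):
8 7 2
0 6 4
1 5 3

After move 3 (D):
8 7 2
1 6 4
0 5 3

After move 4 (U):
8 7 2
0 6 4
1 5 3

After move 5 (U):
0 7 2
8 6 4
1 5 3

After move 6 (D):
8 7 2
0 6 4
1 5 3

After move 7 (U):
0 7 2
8 6 4
1 5 3

After move 8 (D):
8 7 2
0 6 4
1 5 3

After move 9 (R):
8 7 2
6 0 4
1 5 3

After move 10 (L):
8 7 2
0 6 4
1 5 3

After move 11 (U):
0 7 2
8 6 4
1 5 3

After move 12 (D):
8 7 2
0 6 4
1 5 3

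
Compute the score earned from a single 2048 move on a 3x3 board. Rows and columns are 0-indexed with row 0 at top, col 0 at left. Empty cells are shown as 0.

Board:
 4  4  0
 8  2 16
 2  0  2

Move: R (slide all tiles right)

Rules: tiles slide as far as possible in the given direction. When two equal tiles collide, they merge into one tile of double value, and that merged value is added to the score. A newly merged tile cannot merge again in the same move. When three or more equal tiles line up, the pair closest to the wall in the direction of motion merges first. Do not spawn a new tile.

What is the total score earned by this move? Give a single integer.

Answer: 12

Derivation:
Slide right:
row 0: [4, 4, 0] -> [0, 0, 8]  score +8 (running 8)
row 1: [8, 2, 16] -> [8, 2, 16]  score +0 (running 8)
row 2: [2, 0, 2] -> [0, 0, 4]  score +4 (running 12)
Board after move:
 0  0  8
 8  2 16
 0  0  4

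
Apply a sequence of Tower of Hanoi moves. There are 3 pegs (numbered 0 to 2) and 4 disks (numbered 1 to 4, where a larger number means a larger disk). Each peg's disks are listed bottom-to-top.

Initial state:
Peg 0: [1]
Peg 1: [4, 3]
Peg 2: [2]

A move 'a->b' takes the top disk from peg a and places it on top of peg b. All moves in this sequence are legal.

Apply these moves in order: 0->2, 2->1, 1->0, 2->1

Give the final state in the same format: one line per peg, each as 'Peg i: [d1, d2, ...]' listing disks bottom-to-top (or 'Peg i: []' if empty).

Answer: Peg 0: [1]
Peg 1: [4, 3, 2]
Peg 2: []

Derivation:
After move 1 (0->2):
Peg 0: []
Peg 1: [4, 3]
Peg 2: [2, 1]

After move 2 (2->1):
Peg 0: []
Peg 1: [4, 3, 1]
Peg 2: [2]

After move 3 (1->0):
Peg 0: [1]
Peg 1: [4, 3]
Peg 2: [2]

After move 4 (2->1):
Peg 0: [1]
Peg 1: [4, 3, 2]
Peg 2: []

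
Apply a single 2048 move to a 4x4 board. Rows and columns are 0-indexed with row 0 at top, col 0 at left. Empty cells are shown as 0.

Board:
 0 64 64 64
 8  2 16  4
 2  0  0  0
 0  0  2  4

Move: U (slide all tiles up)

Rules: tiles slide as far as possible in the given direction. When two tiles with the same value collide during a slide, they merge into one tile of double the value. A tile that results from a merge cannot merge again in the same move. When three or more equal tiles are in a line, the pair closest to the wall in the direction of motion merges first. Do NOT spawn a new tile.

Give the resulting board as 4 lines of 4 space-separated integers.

Answer:  8 64 64 64
 2  2 16  8
 0  0  2  0
 0  0  0  0

Derivation:
Slide up:
col 0: [0, 8, 2, 0] -> [8, 2, 0, 0]
col 1: [64, 2, 0, 0] -> [64, 2, 0, 0]
col 2: [64, 16, 0, 2] -> [64, 16, 2, 0]
col 3: [64, 4, 0, 4] -> [64, 8, 0, 0]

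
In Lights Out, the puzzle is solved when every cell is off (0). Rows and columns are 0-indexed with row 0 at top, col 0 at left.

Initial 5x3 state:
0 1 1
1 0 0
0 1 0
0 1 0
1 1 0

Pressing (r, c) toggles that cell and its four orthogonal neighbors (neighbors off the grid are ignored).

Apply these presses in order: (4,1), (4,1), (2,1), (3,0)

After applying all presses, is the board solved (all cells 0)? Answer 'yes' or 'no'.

After press 1 at (4,1):
0 1 1
1 0 0
0 1 0
0 0 0
0 0 1

After press 2 at (4,1):
0 1 1
1 0 0
0 1 0
0 1 0
1 1 0

After press 3 at (2,1):
0 1 1
1 1 0
1 0 1
0 0 0
1 1 0

After press 4 at (3,0):
0 1 1
1 1 0
0 0 1
1 1 0
0 1 0

Lights still on: 8

Answer: no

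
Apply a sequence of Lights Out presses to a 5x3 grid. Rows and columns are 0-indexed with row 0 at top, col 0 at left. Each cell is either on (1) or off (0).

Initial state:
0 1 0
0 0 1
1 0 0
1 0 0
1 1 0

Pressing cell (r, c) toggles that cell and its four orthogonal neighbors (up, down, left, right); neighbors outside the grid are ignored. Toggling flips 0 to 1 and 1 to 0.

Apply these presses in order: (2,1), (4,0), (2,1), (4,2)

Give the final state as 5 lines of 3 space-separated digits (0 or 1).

After press 1 at (2,1):
0 1 0
0 1 1
0 1 1
1 1 0
1 1 0

After press 2 at (4,0):
0 1 0
0 1 1
0 1 1
0 1 0
0 0 0

After press 3 at (2,1):
0 1 0
0 0 1
1 0 0
0 0 0
0 0 0

After press 4 at (4,2):
0 1 0
0 0 1
1 0 0
0 0 1
0 1 1

Answer: 0 1 0
0 0 1
1 0 0
0 0 1
0 1 1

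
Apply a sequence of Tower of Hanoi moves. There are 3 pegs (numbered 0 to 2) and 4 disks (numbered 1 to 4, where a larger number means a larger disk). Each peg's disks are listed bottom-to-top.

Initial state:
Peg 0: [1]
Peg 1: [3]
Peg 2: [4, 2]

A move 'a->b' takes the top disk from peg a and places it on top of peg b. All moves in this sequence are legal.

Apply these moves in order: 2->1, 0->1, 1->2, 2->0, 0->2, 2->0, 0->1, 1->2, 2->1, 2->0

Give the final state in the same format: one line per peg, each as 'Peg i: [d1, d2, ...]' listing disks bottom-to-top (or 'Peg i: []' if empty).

After move 1 (2->1):
Peg 0: [1]
Peg 1: [3, 2]
Peg 2: [4]

After move 2 (0->1):
Peg 0: []
Peg 1: [3, 2, 1]
Peg 2: [4]

After move 3 (1->2):
Peg 0: []
Peg 1: [3, 2]
Peg 2: [4, 1]

After move 4 (2->0):
Peg 0: [1]
Peg 1: [3, 2]
Peg 2: [4]

After move 5 (0->2):
Peg 0: []
Peg 1: [3, 2]
Peg 2: [4, 1]

After move 6 (2->0):
Peg 0: [1]
Peg 1: [3, 2]
Peg 2: [4]

After move 7 (0->1):
Peg 0: []
Peg 1: [3, 2, 1]
Peg 2: [4]

After move 8 (1->2):
Peg 0: []
Peg 1: [3, 2]
Peg 2: [4, 1]

After move 9 (2->1):
Peg 0: []
Peg 1: [3, 2, 1]
Peg 2: [4]

After move 10 (2->0):
Peg 0: [4]
Peg 1: [3, 2, 1]
Peg 2: []

Answer: Peg 0: [4]
Peg 1: [3, 2, 1]
Peg 2: []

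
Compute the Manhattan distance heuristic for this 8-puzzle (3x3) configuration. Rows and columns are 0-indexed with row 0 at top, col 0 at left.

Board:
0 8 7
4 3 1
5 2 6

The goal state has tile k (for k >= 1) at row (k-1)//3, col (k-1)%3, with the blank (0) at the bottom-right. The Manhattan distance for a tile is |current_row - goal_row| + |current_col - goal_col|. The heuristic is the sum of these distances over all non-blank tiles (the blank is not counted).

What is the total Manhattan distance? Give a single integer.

Answer: 16

Derivation:
Tile 8: at (0,1), goal (2,1), distance |0-2|+|1-1| = 2
Tile 7: at (0,2), goal (2,0), distance |0-2|+|2-0| = 4
Tile 4: at (1,0), goal (1,0), distance |1-1|+|0-0| = 0
Tile 3: at (1,1), goal (0,2), distance |1-0|+|1-2| = 2
Tile 1: at (1,2), goal (0,0), distance |1-0|+|2-0| = 3
Tile 5: at (2,0), goal (1,1), distance |2-1|+|0-1| = 2
Tile 2: at (2,1), goal (0,1), distance |2-0|+|1-1| = 2
Tile 6: at (2,2), goal (1,2), distance |2-1|+|2-2| = 1
Sum: 2 + 4 + 0 + 2 + 3 + 2 + 2 + 1 = 16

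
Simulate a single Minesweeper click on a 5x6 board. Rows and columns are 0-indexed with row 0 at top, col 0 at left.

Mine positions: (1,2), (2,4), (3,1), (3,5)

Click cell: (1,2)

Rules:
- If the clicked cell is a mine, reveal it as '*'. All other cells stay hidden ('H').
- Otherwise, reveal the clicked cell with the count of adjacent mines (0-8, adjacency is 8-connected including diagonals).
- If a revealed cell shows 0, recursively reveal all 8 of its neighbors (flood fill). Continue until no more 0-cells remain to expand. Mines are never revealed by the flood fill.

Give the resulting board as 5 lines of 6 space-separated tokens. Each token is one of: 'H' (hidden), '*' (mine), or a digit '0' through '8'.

H H H H H H
H H * H H H
H H H H H H
H H H H H H
H H H H H H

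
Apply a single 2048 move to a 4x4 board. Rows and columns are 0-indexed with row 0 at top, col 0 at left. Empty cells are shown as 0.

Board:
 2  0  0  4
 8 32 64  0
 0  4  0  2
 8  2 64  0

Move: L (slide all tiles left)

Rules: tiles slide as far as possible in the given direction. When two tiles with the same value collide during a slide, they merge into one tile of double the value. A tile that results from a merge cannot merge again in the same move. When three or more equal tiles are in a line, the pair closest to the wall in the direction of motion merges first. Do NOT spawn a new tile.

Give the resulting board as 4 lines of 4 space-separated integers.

Slide left:
row 0: [2, 0, 0, 4] -> [2, 4, 0, 0]
row 1: [8, 32, 64, 0] -> [8, 32, 64, 0]
row 2: [0, 4, 0, 2] -> [4, 2, 0, 0]
row 3: [8, 2, 64, 0] -> [8, 2, 64, 0]

Answer:  2  4  0  0
 8 32 64  0
 4  2  0  0
 8  2 64  0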